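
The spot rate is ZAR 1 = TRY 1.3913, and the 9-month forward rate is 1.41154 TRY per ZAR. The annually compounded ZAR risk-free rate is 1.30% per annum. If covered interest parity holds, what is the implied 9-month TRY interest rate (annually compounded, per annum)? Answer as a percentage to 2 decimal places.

3.27%

T = 9/12 years.
CIP gives F = S · g_TRY/g_ZAR, so g_TRY/g_ZAR = 1.41154/1.3913 = 1.0145475.
ZAR growth factor: (1 + 0.0130)^(9/12) = 1.0097342.
Hence g_TRY = 1.0244233.
r = 1.0244233^(12/9) − 1 = 0.032696 → 3.27%.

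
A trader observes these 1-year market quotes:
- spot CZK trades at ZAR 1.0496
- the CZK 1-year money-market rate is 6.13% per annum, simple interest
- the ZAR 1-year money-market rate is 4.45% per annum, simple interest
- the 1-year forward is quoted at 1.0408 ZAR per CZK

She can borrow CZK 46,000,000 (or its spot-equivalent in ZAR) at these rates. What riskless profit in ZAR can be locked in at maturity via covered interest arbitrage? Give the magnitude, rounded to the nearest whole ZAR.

T = 1 year.
Invest the CZK and cover forward: 46,000,000 × 1.061300 × 1.0408 = ZAR 50,811,647.84.
Convert at spot and invest in ZAR: 46,000,000 × 1.0496 × 1.044500 = ZAR 50,430,131.20.
The quoted forward overvalues CZK, so borrow ZAR, buy CZK at spot, deposit the CZK at 6.13%, and sell the proceeds forward at 1.0408.
Arbitrage profit = |50,811,647.84 − 50,430,131.20| = ZAR 381,517.

ZAR 381,517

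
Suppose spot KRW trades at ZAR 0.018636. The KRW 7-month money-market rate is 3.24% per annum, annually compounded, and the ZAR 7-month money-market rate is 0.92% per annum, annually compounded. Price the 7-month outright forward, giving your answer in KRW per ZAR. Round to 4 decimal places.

54.3757

T = 7/12 years.
ZAR accumulates by (1 + 0.0092)^(7/12) = 1.00535642.
Growth of 1 KRW over T: (1 + 0.0324)^(7/12) = 1.01877434.
Forward (ZAR per KRW) = 0.018636 × 1.00535642 / 1.01877434 = 0.018390552.
Quoted the other way: 1/0.018390552 = 54.3757 KRW per ZAR.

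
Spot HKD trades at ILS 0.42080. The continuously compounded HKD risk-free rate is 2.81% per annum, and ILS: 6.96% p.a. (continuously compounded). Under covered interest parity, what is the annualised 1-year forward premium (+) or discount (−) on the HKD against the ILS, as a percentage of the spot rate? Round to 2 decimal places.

+4.24%

T = 1 year.
F = S · g_ILS/g_HKD = 0.4208 × 1.0720793/1.0284985 = 0.43863065.
Annualised premium = (F − S)/S × (1/T) = (0.43863065 − 0.4208)/0.4208 ÷ 1 = 4.24%.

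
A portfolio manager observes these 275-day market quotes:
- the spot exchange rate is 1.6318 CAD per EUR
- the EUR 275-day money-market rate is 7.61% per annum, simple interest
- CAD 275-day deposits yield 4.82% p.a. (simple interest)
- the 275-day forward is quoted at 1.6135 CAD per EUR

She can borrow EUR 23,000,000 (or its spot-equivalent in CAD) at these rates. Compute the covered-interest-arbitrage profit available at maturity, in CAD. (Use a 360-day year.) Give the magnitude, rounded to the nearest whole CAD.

CAD 354,520

T = 275/360 years.
Route A — deposit EUR, sell forward: 23,000,000 × 1.0581319444 × 1.6135 = CAD 39,267,805.52.
Route B — convert at spot, deposit CAD: 23,000,000 × 1.6318 × 1.0368194444 = CAD 38,913,285.30.
The quoted forward overvalues EUR, so borrow CAD, buy EUR at spot, deposit the EUR at 7.61%, and sell the proceeds forward at 1.6135.
Arbitrage profit = |39,267,805.52 − 38,913,285.30| = CAD 354,520.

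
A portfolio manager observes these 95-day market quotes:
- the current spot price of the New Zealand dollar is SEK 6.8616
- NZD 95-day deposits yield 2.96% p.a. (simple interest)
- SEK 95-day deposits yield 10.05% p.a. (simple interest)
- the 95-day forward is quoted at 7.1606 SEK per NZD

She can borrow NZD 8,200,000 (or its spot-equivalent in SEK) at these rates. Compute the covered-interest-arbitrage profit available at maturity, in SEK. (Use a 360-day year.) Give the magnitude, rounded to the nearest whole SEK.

T = 95/360 years.
Route A — deposit NZD, sell forward: 8,200,000 × 1.0078111111 × 7.1606 = SEK 59,175,564.39.
Route B — convert at spot, deposit SEK: 8,200,000 × 6.8616 × 1.0265208333 = SEK 57,757,317.87.
The quoted forward overvalues NZD, so borrow SEK, buy NZD at spot, deposit the NZD at 2.96%, and sell the proceeds forward at 7.1606.
Profit = 59,175,564.39 − 57,757,317.87 = SEK 1,418,247.

SEK 1,418,247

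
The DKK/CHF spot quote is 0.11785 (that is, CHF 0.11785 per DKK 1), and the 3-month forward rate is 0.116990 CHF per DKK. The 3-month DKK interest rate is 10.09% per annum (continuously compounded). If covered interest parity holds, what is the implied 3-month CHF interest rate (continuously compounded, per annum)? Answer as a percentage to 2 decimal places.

7.16%

T = 3/12 years.
By CIP, F/S equals the CHF-to-DKK growth ratio: 0.11699/0.11785 = 0.9927026.
The DKK side grows by e^(0.1009×3/12) = 1.0255458.
Hence g_CHF = 1.018062.
Take logs: ln 1.018062 / (3/12) = 0.071603, so 7.16%.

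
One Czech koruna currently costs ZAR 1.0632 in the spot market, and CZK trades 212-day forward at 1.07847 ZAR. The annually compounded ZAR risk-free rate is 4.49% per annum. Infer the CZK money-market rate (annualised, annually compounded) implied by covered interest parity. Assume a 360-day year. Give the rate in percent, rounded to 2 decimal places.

T = 212/360 years.
CIP gives F = S · g_ZAR/g_CZK, so g_ZAR/g_CZK = 1.07847/1.0632 = 1.0143623.
ZAR growth factor: (1 + 0.0449)^(212/360) = 1.0262021.
Hence g_CZK = 1.0116722.
Annualise: 1.0116722^(360/212) − 1 = 0.019901 = 1.99%.

1.99%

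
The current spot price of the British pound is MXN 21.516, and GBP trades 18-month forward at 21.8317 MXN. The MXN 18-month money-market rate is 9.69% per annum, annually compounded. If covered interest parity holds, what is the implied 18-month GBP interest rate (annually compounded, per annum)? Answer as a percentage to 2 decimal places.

8.63%

T = 18/12 years.
By CIP, F/S equals the MXN-to-GBP growth ratio: 21.8317/21.516 = 1.0146728.
The MXN side grows by (1 + 0.0969)^(18/12) = 1.1488162.
Hence g_GBP = 1.1322036.
r = 1.1322036^(12/18) − 1 = 0.086300 → 8.63%.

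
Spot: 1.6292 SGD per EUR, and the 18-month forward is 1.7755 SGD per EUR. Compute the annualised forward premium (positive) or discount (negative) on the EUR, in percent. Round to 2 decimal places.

+5.99%

T = 18/12 years.
EUR trades forward at +8.97987% vs spot over the period.
Annualise by dividing by T: 0.0897987 / (18/12) = 0.059866 → 5.99%.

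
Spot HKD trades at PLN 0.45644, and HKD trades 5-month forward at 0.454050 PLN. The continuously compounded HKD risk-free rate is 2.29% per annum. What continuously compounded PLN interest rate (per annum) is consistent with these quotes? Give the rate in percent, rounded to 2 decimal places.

T = 5/12 years.
CIP gives F = S · g_PLN/g_HKD, so g_PLN/g_HKD = 0.45405/0.45644 = 0.9947638.
The HKD side grows by e^(0.0229×5/12) = 1.0095873.
So the PLN growth factor = 1.0043009.
Take logs: ln 1.0043009 / (5/12) = 0.010300, so 1.03%.

1.03%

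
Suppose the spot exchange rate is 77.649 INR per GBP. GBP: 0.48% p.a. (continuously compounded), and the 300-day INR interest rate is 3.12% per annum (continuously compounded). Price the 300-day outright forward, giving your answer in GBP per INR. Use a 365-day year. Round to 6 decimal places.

T = 300/365 years.
INR accumulates by e^(0.0312×300/365) = 1.0259755.
GBP accumulates by e^(0.0048×300/365) = 1.003953.
So F = 77.649 × 1.0259755 / 1.003953 = 79.35229 (INR/GBP).
Invert for GBP per INR: 1 / 79.35229 = 0.012602.

0.012602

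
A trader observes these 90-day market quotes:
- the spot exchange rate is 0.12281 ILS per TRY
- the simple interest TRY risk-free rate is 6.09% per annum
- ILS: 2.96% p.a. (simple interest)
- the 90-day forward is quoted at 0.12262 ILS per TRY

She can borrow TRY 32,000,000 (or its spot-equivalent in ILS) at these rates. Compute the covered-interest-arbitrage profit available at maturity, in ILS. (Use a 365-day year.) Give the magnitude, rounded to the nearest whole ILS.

T = 90/365 years.
Keep in TRY, deliver into the forward: 32,000,000·1.015016438·0.12262 = ILS 3,982,762.10.
Swap to ILS now, deposit: 32,000,000·0.12281·1.00729863 = ILS 3,958,603.03.
The quoted forward overvalues TRY, so borrow ILS, buy TRY at spot, deposit the TRY at 6.09%, and sell the proceeds forward at 0.12262.
Arbitrage profit = |3,982,762.10 − 3,958,603.03| = ILS 24,159.

ILS 24,159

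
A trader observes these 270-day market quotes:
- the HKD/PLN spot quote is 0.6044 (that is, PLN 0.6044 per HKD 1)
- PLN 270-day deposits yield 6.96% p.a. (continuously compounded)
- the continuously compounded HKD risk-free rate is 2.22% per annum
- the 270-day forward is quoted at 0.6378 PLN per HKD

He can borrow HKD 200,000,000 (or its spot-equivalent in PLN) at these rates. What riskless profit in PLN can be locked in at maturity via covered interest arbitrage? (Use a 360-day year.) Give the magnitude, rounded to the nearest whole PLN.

T = 270/360 years.
Invest the HKD and cover forward: 200,000,000 × 1.01678938376 × 0.6378 = PLN 129,701,653.79.
Convert at spot and invest in PLN: 200,000,000 × 0.6044 × 1.05358643873 = PLN 127,357,528.71.
The quoted forward overvalues HKD, so borrow PLN, buy HKD at spot, deposit the HKD at 2.22%, and sell the proceeds forward at 0.6378.
Profit = 129,701,653.79 − 127,357,528.71 = PLN 2,344,125.

PLN 2,344,125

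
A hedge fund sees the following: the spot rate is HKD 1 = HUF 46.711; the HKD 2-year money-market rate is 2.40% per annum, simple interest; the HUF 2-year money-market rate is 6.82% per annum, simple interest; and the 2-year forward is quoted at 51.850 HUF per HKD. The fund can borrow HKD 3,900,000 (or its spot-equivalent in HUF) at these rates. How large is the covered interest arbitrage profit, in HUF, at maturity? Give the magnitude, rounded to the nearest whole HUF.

HUF 4,900,036

T = 2 years.
Keep in HKD, deliver into the forward: 3,900,000·1.048000·51.850 = HUF 211,921,320.00.
Swap to HUF now, deposit: 3,900,000·46.711·1.136400 = HUF 207,021,283.56.
The quoted forward overvalues HKD, so borrow HUF, buy HKD at spot, deposit the HKD at 2.40%, and sell the proceeds forward at 51.850.
The gap between the two covered legs is HUF 4,900,036.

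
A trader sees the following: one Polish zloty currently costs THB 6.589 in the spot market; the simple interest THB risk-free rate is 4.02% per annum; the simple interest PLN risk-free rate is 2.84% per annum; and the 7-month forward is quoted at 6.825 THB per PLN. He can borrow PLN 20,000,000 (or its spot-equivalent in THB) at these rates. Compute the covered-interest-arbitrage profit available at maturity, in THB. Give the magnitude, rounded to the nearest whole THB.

T = 7/12 years.
Keep in PLN, deliver into the forward: 20,000,000·1.01656666667·6.825 = THB 138,761,350.00.
Swap to THB now, deposit: 20,000,000·6.589·1.023450 = THB 134,870,241.00.
The quoted forward overvalues PLN, so borrow THB, buy PLN at spot, deposit the PLN at 2.84%, and sell the proceeds forward at 6.825.
The gap between the two covered legs is THB 3,891,109.

THB 3,891,109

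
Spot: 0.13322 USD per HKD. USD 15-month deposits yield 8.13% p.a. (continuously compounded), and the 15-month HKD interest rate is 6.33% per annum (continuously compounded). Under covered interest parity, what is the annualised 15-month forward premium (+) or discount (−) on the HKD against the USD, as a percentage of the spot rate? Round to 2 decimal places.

T = 15/12 years.
CIP forward (USD per HKD) = 0.13322 × 1.1069683/1.0823396 = 0.13625143.
(F − S)/S ÷ T = (0.13625143 − 0.13322)/0.13322/(15/12) = 0.018204 → 1.82%.

+1.82%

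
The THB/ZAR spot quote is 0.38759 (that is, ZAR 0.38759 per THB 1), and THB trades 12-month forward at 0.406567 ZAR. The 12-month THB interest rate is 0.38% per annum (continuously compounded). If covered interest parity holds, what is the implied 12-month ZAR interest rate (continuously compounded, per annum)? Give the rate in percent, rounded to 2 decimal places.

T = 1 year.
CIP gives F = S · g_ZAR/g_THB, so g_ZAR/g_THB = 0.406567/0.38759 = 1.0489615.
The THB side grows by e^(0.0038×1) = 1.0038072.
That pins the ZAR growth at 1.0529551.
r = ln(1.0529551)/1 = 0.051601 → 5.16%.

5.16%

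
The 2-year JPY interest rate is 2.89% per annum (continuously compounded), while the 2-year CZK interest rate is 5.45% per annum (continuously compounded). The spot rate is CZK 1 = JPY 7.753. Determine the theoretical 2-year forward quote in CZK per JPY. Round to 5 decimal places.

T = 2 years.
JPY growth factor: e^(0.0289×2) = 1.0595031.
CZK growth factor: e^(0.0545×2) = 1.1151624.
Forward (JPY per CZK) = 7.753 × 1.0595031 / 1.1151624 = 7.366037.
Invert for CZK per JPY: 1 / 7.366037 = 0.13576.

0.13576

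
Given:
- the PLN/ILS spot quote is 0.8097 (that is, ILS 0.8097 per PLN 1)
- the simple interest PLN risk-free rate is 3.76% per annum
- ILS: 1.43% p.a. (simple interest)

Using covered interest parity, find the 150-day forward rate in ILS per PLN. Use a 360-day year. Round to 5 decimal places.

T = 150/360 years.
ILS accumulates by 1 + 0.0143×150/360 = 1.0059583.
PLN accumulates by 1 + 0.0376×150/360 = 1.0156667.
So F = 0.8097 × 1.0059583 / 1.0156667 = 0.8019604 (ILS/PLN).

0.80196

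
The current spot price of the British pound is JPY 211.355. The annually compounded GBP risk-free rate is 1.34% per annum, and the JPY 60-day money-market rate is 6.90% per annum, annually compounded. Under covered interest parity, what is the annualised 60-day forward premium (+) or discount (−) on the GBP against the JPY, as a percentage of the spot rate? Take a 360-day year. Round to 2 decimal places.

T = 60/360 years.
No-arbitrage forward: 211.355 × 1.0111827 / 1.002221 = 213.244903 JPY/GBP.
(F − S)/S ÷ T = (213.244903 − 211.355)/211.355/(60/360) = 0.053651 → 5.37%.

+5.37%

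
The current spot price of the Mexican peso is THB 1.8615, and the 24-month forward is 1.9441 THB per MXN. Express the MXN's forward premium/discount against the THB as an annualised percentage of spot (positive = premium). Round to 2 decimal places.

+2.22%

T = 2 years.
Period premium: (1.9441 − 1.8615)/1.8615 = 0.0443728.
×(1/T) gives 2.22% p.a.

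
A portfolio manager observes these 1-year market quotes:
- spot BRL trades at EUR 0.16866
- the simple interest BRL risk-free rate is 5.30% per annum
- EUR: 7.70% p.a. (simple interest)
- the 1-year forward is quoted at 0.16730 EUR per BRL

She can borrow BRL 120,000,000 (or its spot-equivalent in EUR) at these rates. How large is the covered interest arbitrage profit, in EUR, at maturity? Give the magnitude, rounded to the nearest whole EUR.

EUR 657,590

T = 1 year.
Route A — deposit BRL, sell forward: 120,000,000 × 1.053000 × 0.16730 = EUR 21,140,028.00.
Route B — convert at spot, deposit EUR: 120,000,000 × 0.16866 × 1.077000 = EUR 21,797,618.40.
The quoted forward undervalues BRL, so borrow BRL, convert to EUR at spot, deposit the EUR at 7.70%, and buy BRL forward at 0.16730 to cover the loan.
Profit = 21,797,618.40 − 21,140,028.00 = EUR 657,590.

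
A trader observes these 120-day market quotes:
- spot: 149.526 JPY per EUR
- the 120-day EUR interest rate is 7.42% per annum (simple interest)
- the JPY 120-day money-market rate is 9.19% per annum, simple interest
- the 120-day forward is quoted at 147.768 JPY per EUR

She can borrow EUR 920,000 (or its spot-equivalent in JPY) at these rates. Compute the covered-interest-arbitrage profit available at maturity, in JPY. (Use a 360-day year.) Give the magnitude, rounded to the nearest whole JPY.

T = 120/360 years.
Route A — deposit EUR, sell forward: 920,000 × 1.02473333333 × 147.768 = JPY 139,308,971.58.
Route B — convert at spot, deposit JPY: 920,000 × 149.526 × 1.03063333333 = JPY 141,777,961.42.
The quoted forward undervalues EUR, so borrow EUR, convert to JPY at spot, deposit the JPY at 9.19%, and buy EUR forward at 147.768 to cover the loan.
Arbitrage profit = |139,308,971.58 − 141,777,961.42| = JPY 2,468,990.

JPY 2,468,990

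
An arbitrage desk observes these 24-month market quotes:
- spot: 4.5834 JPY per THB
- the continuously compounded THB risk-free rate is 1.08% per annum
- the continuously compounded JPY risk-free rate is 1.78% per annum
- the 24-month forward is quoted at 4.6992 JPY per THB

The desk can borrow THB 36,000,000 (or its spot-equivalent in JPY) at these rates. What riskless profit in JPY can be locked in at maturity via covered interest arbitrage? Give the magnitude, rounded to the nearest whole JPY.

T = 2 years.
Route A — deposit THB, sell forward: 36,000,000 × 1.02183496873 × 4.6992 = JPY 172,865,047.86.
Route B — convert at spot, deposit JPY: 36,000,000 × 4.5834 × 1.03624126707 = JPY 170,982,296.05.
The quoted forward overvalues THB, so borrow JPY, buy THB at spot, deposit the THB at 1.08%, and sell the proceeds forward at 4.6992.
The gap between the two covered legs is JPY 1,882,752.

JPY 1,882,752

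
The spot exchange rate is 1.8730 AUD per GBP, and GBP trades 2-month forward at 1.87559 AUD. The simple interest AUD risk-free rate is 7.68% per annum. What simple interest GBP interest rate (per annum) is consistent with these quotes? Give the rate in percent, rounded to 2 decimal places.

6.84%

T = 2/12 years.
F/S = 1.87559/1.873 = 1.0013828 = (growth of AUD) / (growth of GBP).
AUD growth factor: 1 + 0.0768×2/12 = 1.012800.
So the GBP growth factor = 1.0114014.
(1.0114014 − 1)/T = 0.068408, i.e. 6.84%.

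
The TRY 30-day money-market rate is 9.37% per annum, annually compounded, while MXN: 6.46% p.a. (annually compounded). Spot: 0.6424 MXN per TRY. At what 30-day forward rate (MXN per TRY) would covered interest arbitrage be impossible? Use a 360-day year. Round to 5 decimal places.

0.64096

T = 30/360 years.
MXN accumulates by (1 + 0.0646)^(30/360) = 1.0052302.
TRY accumulates by (1 + 0.0937)^(30/360) = 1.0074918.
So F = 0.6424 × 1.0052302 / 1.0074918 = 0.6409580 (MXN/TRY).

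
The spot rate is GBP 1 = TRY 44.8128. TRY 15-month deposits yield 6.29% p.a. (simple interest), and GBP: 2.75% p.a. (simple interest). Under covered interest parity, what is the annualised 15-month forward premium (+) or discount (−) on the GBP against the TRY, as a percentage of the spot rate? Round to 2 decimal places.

+3.42%

T = 15/12 years.
F = S · g_TRY/g_GBP = 44.8128 × 1.078625/1.034375 = 46.7298672.
Annualised premium = (F − S)/S × (1/T) = (46.7298672 − 44.8128)/44.8128 ÷ (15/12) = 3.42%.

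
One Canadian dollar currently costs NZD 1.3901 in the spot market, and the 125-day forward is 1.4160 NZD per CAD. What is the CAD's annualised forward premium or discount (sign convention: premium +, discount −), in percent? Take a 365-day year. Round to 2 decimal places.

+5.44%

T = 125/365 years.
Period premium: (1.4160 − 1.3901)/1.3901 = 0.0186318.
Per annum: 0.0186318 / (125/365) = 0.054405 = 5.44%.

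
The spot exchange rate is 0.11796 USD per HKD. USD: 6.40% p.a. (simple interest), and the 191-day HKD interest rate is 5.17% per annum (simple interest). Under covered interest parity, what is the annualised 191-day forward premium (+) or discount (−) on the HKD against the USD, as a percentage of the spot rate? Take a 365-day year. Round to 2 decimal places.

+1.20%

T = 191/365 years.
No-arbitrage forward: 0.11796 × 1.0334904 / 1.027054 = 0.11869924 USD/HKD.
(F − S)/S ÷ T = (0.11869924 − 0.11796)/0.11796/(191/365) = 0.011976 → 1.20%.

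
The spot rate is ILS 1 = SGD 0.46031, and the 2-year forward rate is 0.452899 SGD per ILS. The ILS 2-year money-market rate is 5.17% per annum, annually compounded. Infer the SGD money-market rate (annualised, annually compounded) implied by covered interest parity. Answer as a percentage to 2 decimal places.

4.32%

T = 2 years.
By CIP, F/S equals the SGD-to-ILS growth ratio: 0.452899/0.46031 = 0.9839000.
The ILS side grows by (1 + 0.0517)^2 = 1.1060729.
That pins the SGD growth at 1.0882651.
r = 1.0882651^(1/2) − 1 = 0.043199 → 4.32%.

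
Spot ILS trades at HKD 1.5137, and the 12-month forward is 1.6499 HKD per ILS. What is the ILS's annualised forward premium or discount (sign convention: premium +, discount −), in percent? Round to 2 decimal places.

T = 1 year.
(F − S)/S = (1.6499 − 1.5137)/1.5137 = 0.0899782.
×(1/T) gives 9.00% p.a.

+9.00%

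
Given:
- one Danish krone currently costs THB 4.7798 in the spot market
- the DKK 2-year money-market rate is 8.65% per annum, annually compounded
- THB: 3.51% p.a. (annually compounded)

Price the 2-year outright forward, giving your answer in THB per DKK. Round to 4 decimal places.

T = 2 years.
THB accumulates by (1 + 0.0351)^2 = 1.071432.
DKK accumulates by (1 + 0.0865)^2 = 1.1804823.
CIP: F = S · (grow THB)/(grow DKK) = 4.7798 × 1.071432/1.1804823 = 4.338253 THB per DKK.

4.3383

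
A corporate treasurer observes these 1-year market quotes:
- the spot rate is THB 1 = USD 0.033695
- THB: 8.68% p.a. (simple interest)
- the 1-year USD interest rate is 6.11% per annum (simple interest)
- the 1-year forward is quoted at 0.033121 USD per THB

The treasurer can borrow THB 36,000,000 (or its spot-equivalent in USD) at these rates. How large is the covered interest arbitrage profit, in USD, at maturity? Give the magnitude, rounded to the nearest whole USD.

USD 8,717

T = 1 year.
Invest the THB and cover forward: 36,000,000 × 1.086800 × 0.033121 = USD 1,295,852.50.
Convert at spot and invest in USD: 36,000,000 × 0.033695 × 1.061100 = USD 1,287,135.52.
The quoted forward overvalues THB, so borrow USD, buy THB at spot, deposit the THB at 8.68%, and sell the proceeds forward at 0.033121.
The gap between the two covered legs is USD 8,717.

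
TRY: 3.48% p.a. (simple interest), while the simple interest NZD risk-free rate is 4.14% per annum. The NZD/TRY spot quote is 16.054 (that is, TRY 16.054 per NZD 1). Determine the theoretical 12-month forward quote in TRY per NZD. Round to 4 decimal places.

15.9523

T = 1 year.
Growth of 1 TRY over T: 1 + 0.0348×1 = 1.034800.
NZD accumulates by 1 + 0.0414×1 = 1.041400.
So F = 16.054 × 1.034800 / 1.041400 = 15.952256 (TRY/NZD).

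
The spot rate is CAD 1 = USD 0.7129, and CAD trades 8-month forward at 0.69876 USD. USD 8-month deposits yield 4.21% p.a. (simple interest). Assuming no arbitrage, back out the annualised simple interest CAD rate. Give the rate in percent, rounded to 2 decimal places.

7.33%

T = 8/12 years.
F/S = 0.69876/0.7129 = 0.9801655 = (growth of USD) / (growth of CAD).
USD growth factor: 1 + 0.0421×8/12 = 1.0280667.
That pins the CAD growth at 1.0488705.
r = (1.0488705 − 1)/(8/12) = 0.073306 → 7.33%.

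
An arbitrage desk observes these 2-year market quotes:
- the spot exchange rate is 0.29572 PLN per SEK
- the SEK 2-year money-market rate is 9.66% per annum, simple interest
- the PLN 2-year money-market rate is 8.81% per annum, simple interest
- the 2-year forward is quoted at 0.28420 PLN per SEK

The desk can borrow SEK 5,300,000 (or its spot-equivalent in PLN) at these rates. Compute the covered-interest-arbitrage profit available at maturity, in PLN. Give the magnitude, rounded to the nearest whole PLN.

T = 2 years.
Route A — deposit SEK, sell forward: 5,300,000 × 1.193200 × 0.28420 = PLN 1,797,269.43.
Route B — convert at spot, deposit PLN: 5,300,000 × 0.29572 × 1.176200 = PLN 1,843,477.08.
The quoted forward undervalues SEK, so borrow SEK, convert to PLN at spot, deposit the PLN at 8.81%, and buy SEK forward at 0.28420 to cover the loan.
The gap between the two covered legs is PLN 46,208.

PLN 46,208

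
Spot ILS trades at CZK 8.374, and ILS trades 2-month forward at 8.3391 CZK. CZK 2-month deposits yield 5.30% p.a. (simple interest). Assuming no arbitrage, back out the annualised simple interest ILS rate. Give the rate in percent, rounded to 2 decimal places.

T = 2/12 years.
By CIP, F/S equals the CZK-to-ILS growth ratio: 8.3391/8.374 = 0.9958323.
The CZK side grows by 1 + 0.0530×2/12 = 1.0088333.
Hence g_ILS = 1.0130554.
(1.0130554 − 1)/T = 0.078332, i.e. 7.83%.

7.83%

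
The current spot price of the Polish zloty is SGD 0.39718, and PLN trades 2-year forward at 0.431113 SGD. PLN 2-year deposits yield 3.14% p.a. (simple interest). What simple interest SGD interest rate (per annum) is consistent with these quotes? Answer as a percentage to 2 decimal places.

T = 2 years.
CIP gives F = S · g_SGD/g_PLN, so g_SGD/g_PLN = 0.431113/0.39718 = 1.0854348.
PLN growth factor: 1 + 0.0314×2 = 1.062800.
That pins the SGD growth at 1.1536001.
r = (1.1536001 − 1)/2 = 0.076800 → 7.68%.

7.68%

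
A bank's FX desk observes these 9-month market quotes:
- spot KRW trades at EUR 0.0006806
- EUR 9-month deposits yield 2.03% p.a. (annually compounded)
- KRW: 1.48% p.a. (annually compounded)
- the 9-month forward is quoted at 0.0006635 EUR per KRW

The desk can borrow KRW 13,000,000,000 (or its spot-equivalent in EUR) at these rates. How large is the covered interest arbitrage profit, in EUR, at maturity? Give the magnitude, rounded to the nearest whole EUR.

EUR 261,102

T = 9/12 years.
Invest the KRW and cover forward: 13,000,000,000 × 1.011079591 × 0.0006635 = EUR 8,721,067.01.
Convert at spot and invest in EUR: 13,000,000,000 × 0.0006806 × 1.01518669 = EUR 8,982,168.80.
The quoted forward undervalues KRW, so borrow KRW, convert to EUR at spot, deposit the EUR at 2.03%, and buy KRW forward at 0.0006635 to cover the loan.
Arbitrage profit = |8,721,067.01 − 8,982,168.80| = EUR 261,102.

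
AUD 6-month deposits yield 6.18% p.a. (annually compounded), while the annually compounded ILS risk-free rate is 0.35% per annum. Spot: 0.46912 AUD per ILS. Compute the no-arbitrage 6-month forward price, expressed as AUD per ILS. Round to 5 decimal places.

T = 6/12 years.
AUD growth factor: (1 + 0.0618)^(6/12) = 1.0304368.
ILS accumulates by (1 + 0.0035)^(6/12) = 1.0017485.
Forward (AUD per ILS) = 0.46912 × 1.0304368 / 1.0017485 = 0.4825548.

0.48255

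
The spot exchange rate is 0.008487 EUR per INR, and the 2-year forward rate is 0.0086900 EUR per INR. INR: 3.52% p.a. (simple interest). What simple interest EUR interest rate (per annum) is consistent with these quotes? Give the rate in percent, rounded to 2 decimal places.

4.80%

T = 2 years.
By CIP, F/S equals the EUR-to-INR growth ratio: 0.00869/0.008487 = 1.0239189.
INR growth factor: 1 + 0.0352×2 = 1.070400.
That pins the EUR growth at 1.0960028.
(1.0960028 − 1)/T = 0.048001, i.e. 4.80%.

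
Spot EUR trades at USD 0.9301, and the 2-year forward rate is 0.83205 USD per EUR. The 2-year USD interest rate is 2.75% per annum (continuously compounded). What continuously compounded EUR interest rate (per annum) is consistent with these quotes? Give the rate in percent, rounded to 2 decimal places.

8.32%

T = 2 years.
By CIP, F/S equals the USD-to-EUR growth ratio: 0.83205/0.9301 = 0.8945812.
USD growth factor: e^(0.0275×2) = 1.0565406.
That pins the EUR growth at 1.1810449.
Take logs: ln 1.1810449 / 2 = 0.083200, so 8.32%.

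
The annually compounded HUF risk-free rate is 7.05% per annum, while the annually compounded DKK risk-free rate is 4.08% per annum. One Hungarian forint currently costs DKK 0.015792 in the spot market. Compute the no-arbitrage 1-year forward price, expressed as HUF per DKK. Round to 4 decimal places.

T = 1 year.
Growth of 1 DKK over T: (1 + 0.0408)^1 = 1.040800.
Growth of 1 HUF over T: (1 + 0.0705)^1 = 1.070500.
So F = 0.015792 × 1.040800 / 1.070500 = 0.015353866 (DKK/HUF).
Quoted the other way: 1/0.015353866 = 65.1302 HUF per DKK.

65.1302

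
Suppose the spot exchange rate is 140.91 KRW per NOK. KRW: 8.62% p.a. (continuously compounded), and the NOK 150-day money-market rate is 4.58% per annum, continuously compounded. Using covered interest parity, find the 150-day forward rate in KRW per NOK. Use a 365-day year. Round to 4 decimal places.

143.2690

T = 150/365 years.
KRW accumulates by e^(0.0862×150/365) = 1.036059586.
NOK growth factor: e^(0.0458×150/365) = 1.019000167.
CIP: F = S · (grow KRW)/(grow NOK) = 140.91 × 1.036059586/1.019000167 = 143.269021 KRW per NOK.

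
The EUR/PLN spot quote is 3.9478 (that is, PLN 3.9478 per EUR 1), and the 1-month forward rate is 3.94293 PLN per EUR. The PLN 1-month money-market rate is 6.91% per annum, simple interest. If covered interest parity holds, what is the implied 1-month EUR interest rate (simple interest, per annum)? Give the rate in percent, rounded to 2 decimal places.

8.40%

T = 1/12 years.
CIP gives F = S · g_PLN/g_EUR, so g_PLN/g_EUR = 3.94293/3.9478 = 0.9987664.
The PLN side grows by 1 + 0.0691×1/12 = 1.0057583.
Hence g_EUR = 1.0070005.
(1.0070005 − 1)/T = 0.084006, i.e. 8.40%.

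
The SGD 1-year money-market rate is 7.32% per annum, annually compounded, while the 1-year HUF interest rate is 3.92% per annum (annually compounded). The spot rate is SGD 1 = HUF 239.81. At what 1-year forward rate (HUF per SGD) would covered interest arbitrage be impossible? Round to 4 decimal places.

232.2126

T = 1 year.
HUF growth factor: (1 + 0.0392)^1 = 1.039200.
SGD growth factor: (1 + 0.0732)^1 = 1.073200.
So F = 239.81 × 1.039200 / 1.073200 = 232.212590 (HUF/SGD).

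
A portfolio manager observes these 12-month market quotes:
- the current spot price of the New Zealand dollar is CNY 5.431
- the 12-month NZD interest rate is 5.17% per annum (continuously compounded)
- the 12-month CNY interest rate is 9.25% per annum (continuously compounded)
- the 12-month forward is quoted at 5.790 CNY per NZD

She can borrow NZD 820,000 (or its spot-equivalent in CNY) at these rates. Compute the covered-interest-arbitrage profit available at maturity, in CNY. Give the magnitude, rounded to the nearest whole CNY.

CNY 114,702

T = 1 year.
Invest the NZD and cover forward: 820,000 × 1.053059777 × 5.790 = CNY 4,999,717.21.
Convert at spot and invest in CNY: 820,000 × 5.431 × 1.096913142 = CNY 4,885,014.92.
The quoted forward overvalues NZD, so borrow CNY, buy NZD at spot, deposit the NZD at 5.17%, and sell the proceeds forward at 5.790.
Arbitrage profit = |4,999,717.21 − 4,885,014.92| = CNY 114,702.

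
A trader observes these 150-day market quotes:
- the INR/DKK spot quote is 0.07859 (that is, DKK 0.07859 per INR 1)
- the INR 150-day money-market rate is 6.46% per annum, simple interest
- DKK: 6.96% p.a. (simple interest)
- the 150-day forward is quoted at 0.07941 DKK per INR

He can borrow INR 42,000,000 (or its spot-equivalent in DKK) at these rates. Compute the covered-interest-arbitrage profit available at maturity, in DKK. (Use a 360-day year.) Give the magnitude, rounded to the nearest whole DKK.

T = 150/360 years.
Route A — deposit INR, sell forward: 42,000,000 × 1.026916667 × 0.07941 = DKK 3,424,993.01.
Route B — convert at spot, deposit DKK: 42,000,000 × 0.07859 × 1.029000 = DKK 3,396,502.62.
The quoted forward overvalues INR, so borrow DKK, buy INR at spot, deposit the INR at 6.46%, and sell the proceeds forward at 0.07941.
Arbitrage profit = |3,424,993.01 − 3,396,502.62| = DKK 28,490.

DKK 28,490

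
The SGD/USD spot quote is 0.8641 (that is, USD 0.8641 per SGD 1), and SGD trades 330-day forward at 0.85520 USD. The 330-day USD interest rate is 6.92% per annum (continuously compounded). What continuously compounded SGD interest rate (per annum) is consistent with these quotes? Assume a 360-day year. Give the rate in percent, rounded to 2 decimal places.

T = 330/360 years.
F/S = 0.8552/0.8641 = 0.9897003 = (growth of USD) / (growth of SGD).
The USD side grows by e^(0.0692×330/360) = 1.0654885.
So the SGD growth factor = 1.0765769.
Take logs: ln 1.0765769 / (330/360) = 0.080494, so 8.05%.

8.05%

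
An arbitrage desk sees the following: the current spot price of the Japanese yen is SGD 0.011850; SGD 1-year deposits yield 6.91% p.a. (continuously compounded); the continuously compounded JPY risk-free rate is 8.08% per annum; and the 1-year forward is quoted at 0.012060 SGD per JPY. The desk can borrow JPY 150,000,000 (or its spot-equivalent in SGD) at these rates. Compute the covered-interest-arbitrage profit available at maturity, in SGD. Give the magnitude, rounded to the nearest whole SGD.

SGD 56,566

T = 1 year.
Keep in JPY, deliver into the forward: 150,000,000·1.084154044·0.012060 = SGD 1,961,234.67.
Swap to SGD now, deposit: 150,000,000·0.011850·1.071543358 = SGD 1,904,668.32.
The quoted forward overvalues JPY, so borrow SGD, buy JPY at spot, deposit the JPY at 8.08%, and sell the proceeds forward at 0.012060.
The gap between the two covered legs is SGD 56,566.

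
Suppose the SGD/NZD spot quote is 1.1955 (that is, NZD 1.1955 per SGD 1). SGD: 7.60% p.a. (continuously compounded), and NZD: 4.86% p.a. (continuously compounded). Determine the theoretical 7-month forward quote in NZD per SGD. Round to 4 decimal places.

1.1765

T = 7/12 years.
NZD accumulates by e^(0.0486×7/12) = 1.0287557.
Growth of 1 SGD over T: e^(0.0760×7/12) = 1.0453307.
So F = 1.1955 × 1.0287557 / 1.0453307 = 1.176544 (NZD/SGD).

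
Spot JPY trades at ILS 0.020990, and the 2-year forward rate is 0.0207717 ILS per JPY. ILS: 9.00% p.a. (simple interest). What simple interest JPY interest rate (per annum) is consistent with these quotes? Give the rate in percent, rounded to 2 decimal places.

T = 2 years.
CIP gives F = S · g_ILS/g_JPY, so g_ILS/g_JPY = 0.0207717/0.02099 = 0.9895998.
The ILS side grows by 1 + 0.0900×2 = 1.180000.
So the JPY growth factor = 1.1924012.
r = (1.1924012 − 1)/2 = 0.096201 → 9.62%.

9.62%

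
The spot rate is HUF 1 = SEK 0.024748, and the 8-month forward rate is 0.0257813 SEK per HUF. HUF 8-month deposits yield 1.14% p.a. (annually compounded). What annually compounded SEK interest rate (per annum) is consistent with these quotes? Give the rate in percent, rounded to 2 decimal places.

T = 8/12 years.
CIP gives F = S · g_SEK/g_HUF, so g_SEK/g_HUF = 0.0257813/0.024748 = 1.0417529.
HUF growth factor: (1 + 0.0114)^(8/12) = 1.0075856.
So the SEK growth factor = 1.0496552.
Annualise: 1.0496552^(12/8) − 1 = 0.075400 = 7.54%.

7.54%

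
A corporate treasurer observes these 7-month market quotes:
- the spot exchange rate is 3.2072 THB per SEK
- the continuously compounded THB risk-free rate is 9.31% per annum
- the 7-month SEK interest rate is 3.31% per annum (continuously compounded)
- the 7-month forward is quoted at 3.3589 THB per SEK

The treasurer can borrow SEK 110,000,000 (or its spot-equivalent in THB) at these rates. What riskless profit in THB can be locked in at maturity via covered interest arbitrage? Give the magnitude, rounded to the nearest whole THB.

THB 4,200,988

T = 7/12 years.
Route A — deposit SEK, sell forward: 110,000,000 × 1.01949594474 × 3.3589 = THB 376,682,342.17.
Route B — convert at spot, deposit THB: 110,000,000 × 3.2072 × 1.05581009342 = THB 372,481,354.48.
The quoted forward overvalues SEK, so borrow THB, buy SEK at spot, deposit the SEK at 3.31%, and sell the proceeds forward at 3.3589.
Arbitrage profit = |376,682,342.17 − 372,481,354.48| = THB 4,200,988.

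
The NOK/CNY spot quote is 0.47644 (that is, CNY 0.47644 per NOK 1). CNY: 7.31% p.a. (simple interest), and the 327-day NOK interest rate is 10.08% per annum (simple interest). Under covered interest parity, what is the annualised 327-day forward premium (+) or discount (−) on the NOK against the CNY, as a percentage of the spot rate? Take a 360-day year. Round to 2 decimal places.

T = 327/360 years.
No-arbitrage forward: 0.47644 × 1.0663992 / 1.091560 = 0.46545791 CNY/NOK.
Annualised premium = (F − S)/S × (1/T) = (0.46545791 − 0.47644)/0.47644 ÷ (327/360) = -2.54%.

-2.54%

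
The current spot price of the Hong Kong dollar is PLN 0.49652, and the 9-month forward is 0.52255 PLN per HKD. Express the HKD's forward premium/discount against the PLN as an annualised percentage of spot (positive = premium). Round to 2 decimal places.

T = 9/12 years.
HKD trades forward at +5.24249% vs spot over the period.
Annualise by dividing by T: 0.0524249 / (9/12) = 0.069900 → 6.99%.

+6.99%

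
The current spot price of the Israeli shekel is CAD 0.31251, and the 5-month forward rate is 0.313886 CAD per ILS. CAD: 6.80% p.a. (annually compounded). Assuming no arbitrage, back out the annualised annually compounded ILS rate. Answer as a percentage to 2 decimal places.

T = 5/12 years.
F/S = 0.313886/0.31251 = 1.0044031 = (growth of CAD) / (growth of ILS).
CAD growth factor: (1 + 0.0680)^(5/12) = 1.0277907.
That pins the ILS growth at 1.0232851.
r = 1.0232851^(12/5) − 1 = 0.056798 → 5.68%.

5.68%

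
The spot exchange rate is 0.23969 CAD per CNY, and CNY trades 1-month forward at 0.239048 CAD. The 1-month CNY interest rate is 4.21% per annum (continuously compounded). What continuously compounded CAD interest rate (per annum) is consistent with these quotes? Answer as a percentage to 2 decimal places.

0.99%

T = 1/12 years.
CIP gives F = S · g_CAD/g_CNY, so g_CAD/g_CNY = 0.239048/0.23969 = 0.9973215.
CNY growth factor: e^(0.0421×1/12) = 1.0035145.
That pins the CAD growth at 1.0008266.
Take logs: ln 1.0008266 / (1/12) = 0.009915, so 0.99%.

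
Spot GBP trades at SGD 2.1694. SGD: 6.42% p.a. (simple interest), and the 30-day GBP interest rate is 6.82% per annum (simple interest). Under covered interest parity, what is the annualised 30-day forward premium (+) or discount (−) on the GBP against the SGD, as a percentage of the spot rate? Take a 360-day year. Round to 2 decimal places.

-0.40%

T = 30/360 years.
F = S · g_SGD/g_GBP = 2.1694 × 1.005350/1.0056833 = 2.1686810.
Annualised premium = (F − S)/S × (1/T) = (2.1686810 − 2.1694)/2.1694 ÷ (30/360) = -0.40%.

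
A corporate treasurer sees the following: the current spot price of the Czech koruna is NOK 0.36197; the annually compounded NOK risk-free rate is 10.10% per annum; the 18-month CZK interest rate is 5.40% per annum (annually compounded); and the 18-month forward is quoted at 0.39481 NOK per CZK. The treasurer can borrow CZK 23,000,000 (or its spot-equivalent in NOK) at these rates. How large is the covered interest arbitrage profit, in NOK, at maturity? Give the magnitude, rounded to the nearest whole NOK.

NOK 208,078

T = 18/12 years.
Invest the CZK and cover forward: 23,000,000 × 1.082083853 × 0.39481 = NOK 9,826,003.10.
Convert at spot and invest in NOK: 23,000,000 × 0.36197 × 1.155263304 = NOK 9,617,925.14.
The quoted forward overvalues CZK, so borrow NOK, buy CZK at spot, deposit the CZK at 5.40%, and sell the proceeds forward at 0.39481.
The gap between the two covered legs is NOK 208,078.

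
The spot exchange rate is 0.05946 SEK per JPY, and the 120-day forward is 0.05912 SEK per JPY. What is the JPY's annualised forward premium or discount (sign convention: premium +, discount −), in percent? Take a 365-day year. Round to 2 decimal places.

T = 120/365 years.
JPY trades forward at -0.57181% vs spot over the period.
Annualise by dividing by T: -0.0057181 / (120/365) = -0.017393 → -1.74%.

-1.74%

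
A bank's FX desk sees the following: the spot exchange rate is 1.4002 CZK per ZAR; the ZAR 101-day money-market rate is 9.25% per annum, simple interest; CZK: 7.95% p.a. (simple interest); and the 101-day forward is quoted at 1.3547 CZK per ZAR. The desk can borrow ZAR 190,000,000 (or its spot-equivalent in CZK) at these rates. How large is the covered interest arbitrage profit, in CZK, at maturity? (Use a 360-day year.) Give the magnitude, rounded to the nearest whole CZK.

T = 101/360 years.
Route A — deposit ZAR, sell forward: 190,000,000 × 1.02595138889 × 1.3547 = CZK 264,072,705.84.
Route B — convert at spot, deposit CZK: 190,000,000 × 1.4002 × 1.02230416667 = CZK 271,971,755.89.
The quoted forward undervalues ZAR, so borrow ZAR, convert to CZK at spot, deposit the CZK at 7.95%, and buy ZAR forward at 1.3547 to cover the loan.
Profit = 271,971,755.89 − 264,072,705.84 = CZK 7,899,050.

CZK 7,899,050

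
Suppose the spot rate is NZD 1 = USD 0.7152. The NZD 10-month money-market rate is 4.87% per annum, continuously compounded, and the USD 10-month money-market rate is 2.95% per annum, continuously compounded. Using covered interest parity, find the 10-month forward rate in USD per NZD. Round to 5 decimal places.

T = 10/12 years.
USD accumulates by e^(0.0295×10/12) = 1.024888.
NZD accumulates by e^(0.0487×10/12) = 1.0414181.
CIP: F = S · (grow USD)/(grow NZD) = 0.7152 × 1.024888/1.0414181 = 0.7038479 USD per NZD.

0.70385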